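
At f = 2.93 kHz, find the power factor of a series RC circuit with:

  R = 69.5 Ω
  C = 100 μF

Step 1 — Angular frequency: ω = 2π·f = 2π·2930 = 1.841e+04 rad/s.
Step 2 — Component impedances:
  R: Z = R = 69.5 Ω
  C: Z = 1/(jωC) = -j/(ω·C) = 0 - j0.5432 Ω
Step 3 — Series combination: Z_total = R + C = 69.5 - j0.5432 Ω = 69.5∠-0.4° Ω.
Step 4 — Power factor: PF = cos(φ) = Re(Z)/|Z| = 69.5/69.5 = 1.
Step 5 — Type: Im(Z) = -0.5432 ⇒ leading (phase φ = -0.4°).

PF = 1 (leading, φ = -0.4°)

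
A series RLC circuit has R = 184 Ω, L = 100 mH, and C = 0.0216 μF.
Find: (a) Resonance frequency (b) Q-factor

Step 1 — Resonance condition Im(Z)=0 gives ω₀ = 1/√(LC).
Step 2 — ω₀ = 1/√(0.1·2.16e-08) = 2.152e+04 rad/s.
Step 3 — f₀ = ω₀/(2π) = 3424 Hz.
Step 4 — Series Q: Q = ω₀L/R = 2.152e+04·0.1/184 = 11.69.

(a) f₀ = 3424 Hz  (b) Q = 11.69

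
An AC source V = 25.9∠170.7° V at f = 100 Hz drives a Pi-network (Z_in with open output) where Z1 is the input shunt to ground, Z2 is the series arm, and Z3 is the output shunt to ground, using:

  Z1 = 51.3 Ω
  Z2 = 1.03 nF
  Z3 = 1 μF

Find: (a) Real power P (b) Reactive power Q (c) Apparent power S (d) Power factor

Step 1 — Angular frequency: ω = 2π·f = 2π·100 = 628.3 rad/s.
Step 2 — Component impedances:
  Z1: Z = R = 51.3 Ω
  Z2: Z = 1/(jωC) = -j/(ω·C) = 0 - j1.545e+06 Ω
  Z3: Z = 1/(jωC) = -j/(ω·C) = 0 - j1592 Ω
Step 3 — With open output, the series arm Z2 and the output shunt Z3 appear in series to ground: Z2 + Z3 = 0 - j1.547e+06 Ω.
Step 4 — Parallel with input shunt Z1: Z_in = Z1 || (Z2 + Z3) = 51.3 - j0.001701 Ω = 51.3∠-0.0° Ω.
Step 5 — Source phasor: V = 25.9∠170.7° V = -25.56 + j4.186 V.
Step 6 — Current: I = V / Z = -0.4982 + j0.08157 A = 0.5049∠170.7° A.
Step 7 — Complex power: S = V·I* = 13.08 - j0.0004337 VA.
Step 8 — Real power: P = Re(S) = 13.08 W.
Step 9 — Reactive power: Q = Im(S) = -0.0004337 VAR.
Step 10 — Apparent power: |S| = 13.08 VA.
Step 11 — Power factor: PF = P/|S| = 1 (leading).

(a) P = 13.08 W  (b) Q = -0.0004337 VAR  (c) S = 13.08 VA  (d) PF = 1 (leading)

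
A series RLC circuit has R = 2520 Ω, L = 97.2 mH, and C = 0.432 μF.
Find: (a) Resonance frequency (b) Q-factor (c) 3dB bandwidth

Step 1 — Resonance: ω₀ = 1/√(LC) = 1/√(0.0972·4.32e-07) = 4880 rad/s.
Step 2 — f₀ = ω₀/(2π) = 776.7 Hz.
Step 3 — Series Q: Q = ω₀L/R = 4880·0.0972/2520 = 0.1882.
Step 4 — Bandwidth: Δω = ω₀/Q = 2.593e+04 rad/s; BW = Δω/(2π) = 4126 Hz.

(a) f₀ = 776.7 Hz  (b) Q = 0.1882  (c) BW = 4126 Hz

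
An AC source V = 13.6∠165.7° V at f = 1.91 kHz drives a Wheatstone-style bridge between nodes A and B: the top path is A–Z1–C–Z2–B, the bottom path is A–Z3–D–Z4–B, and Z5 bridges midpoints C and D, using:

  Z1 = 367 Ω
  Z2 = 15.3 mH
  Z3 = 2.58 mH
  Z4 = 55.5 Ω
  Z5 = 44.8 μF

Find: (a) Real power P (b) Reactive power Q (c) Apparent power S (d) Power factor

Step 1 — Angular frequency: ω = 2π·f = 2π·1910 = 1.2e+04 rad/s.
Step 2 — Component impedances:
  Z1: Z = R = 367 Ω
  Z2: Z = jωL = j·1.2e+04·0.0153 = 0 + j183.6 Ω
  Z3: Z = jωL = j·1.2e+04·0.00258 = 0 + j30.96 Ω
  Z4: Z = R = 55.5 Ω
  Z5: Z = 1/(jωC) = -j/(ω·C) = 0 - j1.86 Ω
Step 3 — Bridge requires nodal analysis (the Z5 bridge couples midpoints C and D, so the two paths cannot be reduced to a simple series/parallel combination). Setting node B to ground and injecting 1 A at node A, the 3-node admittance system at A, C, D solves to V_A = Z_AB = 53.34 + j46.35 Ω = 70.66∠41.0° Ω.
Step 4 — Source phasor: V = 13.6∠165.7° V = -13.18 + j3.359 V.
Step 5 — Current: I = V / Z = -0.1096 + j0.1582 A = 0.1925∠124.7° A.
Step 6 — Complex power: S = V·I* = 1.976 + j1.717 VA.
Step 7 — Real power: P = Re(S) = 1.976 W.
Step 8 — Reactive power: Q = Im(S) = 1.717 VAR.
Step 9 — Apparent power: |S| = 2.617 VA.
Step 10 — Power factor: PF = P/|S| = 0.7549 (lagging).

(a) P = 1.976 W  (b) Q = 1.717 VAR  (c) S = 2.617 VA  (d) PF = 0.7549 (lagging)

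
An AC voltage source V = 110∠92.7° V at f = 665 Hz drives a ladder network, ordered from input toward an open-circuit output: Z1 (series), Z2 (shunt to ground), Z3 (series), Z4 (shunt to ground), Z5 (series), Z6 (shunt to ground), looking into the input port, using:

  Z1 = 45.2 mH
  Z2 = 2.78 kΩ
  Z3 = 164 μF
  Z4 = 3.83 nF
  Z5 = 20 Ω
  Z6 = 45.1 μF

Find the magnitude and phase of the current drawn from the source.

Step 1 — Angular frequency: ω = 2π·f = 2π·665 = 4178 rad/s.
Step 2 — Component impedances:
  Z1: Z = jωL = j·4178·0.0452 = 0 + j188.9 Ω
  Z2: Z = R = 2780 Ω
  Z3: Z = 1/(jωC) = -j/(ω·C) = 0 - j1.459 Ω
  Z4: Z = 1/(jωC) = -j/(ω·C) = 0 - j6.249e+04 Ω
  Z5: Z = R = 20 Ω
  Z6: Z = 1/(jωC) = -j/(ω·C) = 0 - j5.307 Ω
Step 3 — Ladder network (open output): work backward from the far end, alternating series and parallel combinations. Z_in = 19.87 + j182.2 Ω = 183.3∠83.8° Ω.
Step 4 — Source phasor: V = 110∠92.7° V = -5.182 + j109.9 V.
Step 5 — Ohm's law: I = V / Z_total = (-5.182 + j109.9) / (19.87 + j182.2) = 0.593 + j0.09311 A.
Step 6 — Convert to polar: |I| = 0.6002 A, ∠I = 8.9°.

I = 0.6002∠8.9° A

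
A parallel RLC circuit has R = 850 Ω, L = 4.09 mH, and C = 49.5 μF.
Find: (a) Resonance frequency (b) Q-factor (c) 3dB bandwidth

Step 1 — Resonance: ω₀ = 1/√(LC) = 1/√(0.00409·4.95e-05) = 2222 rad/s.
Step 2 — f₀ = ω₀/(2π) = 353.7 Hz.
Step 3 — Parallel Q: Q = R/(ω₀L) = 850/(2222·0.00409) = 93.51.
Step 4 — Bandwidth: Δω = ω₀/Q = 23.77 rad/s; BW = Δω/(2π) = 3.783 Hz.

(a) f₀ = 353.7 Hz  (b) Q = 93.51  (c) BW = 3.783 Hz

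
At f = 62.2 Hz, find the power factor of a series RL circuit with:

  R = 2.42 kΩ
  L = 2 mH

Step 1 — Angular frequency: ω = 2π·f = 2π·62.2 = 390.8 rad/s.
Step 2 — Component impedances:
  R: Z = R = 2420 Ω
  L: Z = jωL = j·390.8·0.002 = 0 + j0.7816 Ω
Step 3 — Series combination: Z_total = R + L = 2420 + j0.7816 Ω = 2420∠0.0° Ω.
Step 4 — Power factor: PF = cos(φ) = Re(Z)/|Z| = 2420/2420 = 1.
Step 5 — Type: Im(Z) = 0.7816 ⇒ lagging (phase φ = 0.0°).

PF = 1 (lagging, φ = 0.0°)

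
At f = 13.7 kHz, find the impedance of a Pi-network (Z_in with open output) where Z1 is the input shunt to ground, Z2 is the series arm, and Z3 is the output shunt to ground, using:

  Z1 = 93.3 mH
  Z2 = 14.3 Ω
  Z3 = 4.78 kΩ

Step 1 — Angular frequency: ω = 2π·f = 2π·1.37e+04 = 8.608e+04 rad/s.
Step 2 — Component impedances:
  Z1: Z = jωL = j·8.608e+04·0.0933 = 0 + j8031 Ω
  Z2: Z = R = 14.3 Ω
  Z3: Z = R = 4780 Ω
Step 3 — With open output, the series arm Z2 and the output shunt Z3 appear in series to ground: Z2 + Z3 = 4794 Ω.
Step 4 — Parallel with input shunt Z1: Z_in = Z1 || (Z2 + Z3) = 3535 + j2110 Ω = 4117∠30.8° Ω.

Z = 3535 + j2110 Ω = 4117∠30.8° Ω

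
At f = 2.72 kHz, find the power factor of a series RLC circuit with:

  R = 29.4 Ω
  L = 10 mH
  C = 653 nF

Step 1 — Angular frequency: ω = 2π·f = 2π·2720 = 1.709e+04 rad/s.
Step 2 — Component impedances:
  R: Z = R = 29.4 Ω
  L: Z = jωL = j·1.709e+04·0.01 = 0 + j170.9 Ω
  C: Z = 1/(jωC) = -j/(ω·C) = 0 - j89.61 Ω
Step 3 — Series combination: Z_total = R + L + C = 29.4 + j81.3 Ω = 86.45∠70.1° Ω.
Step 4 — Power factor: PF = cos(φ) = Re(Z)/|Z| = 29.4/86.45 = 0.3401.
Step 5 — Type: Im(Z) = 81.3 ⇒ lagging (phase φ = 70.1°).

PF = 0.3401 (lagging, φ = 70.1°)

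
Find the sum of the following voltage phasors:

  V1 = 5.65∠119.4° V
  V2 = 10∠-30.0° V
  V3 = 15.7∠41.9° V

Step 1 — Convert each phasor to rectangular form:
  V1 = 5.65·(cos(119.4°) + j·sin(119.4°)) = -2.774 + j4.922 V
  V2 = 10·(cos(-30.0°) + j·sin(-30.0°)) = 8.66 - j5 V
  V3 = 15.7·(cos(41.9°) + j·sin(41.9°)) = 11.69 + j10.48 V
Step 2 — Sum components: V_total = 17.57 + j10.41 V.
Step 3 — Convert to polar: |V_total| = 20.42 V, ∠V_total = 30.6°.

V_total = 20.42∠30.6° V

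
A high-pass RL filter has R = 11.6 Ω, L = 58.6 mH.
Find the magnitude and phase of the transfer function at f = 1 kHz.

Step 1 — Angular frequency: ω = 2π·1000 = 6283 rad/s.
Step 2 — Transfer function: H(jω) = jωL/(R + jωL).
Step 3 — Numerator jωL = j·368.2; denominator R + jωL = 11.6 + j368.2.
Step 4 — H = 0.999 + j0.03147.
Step 5 — Magnitude: |H| = 0.9995 (-0.0 dB); phase: φ = 1.8°.

|H| = 0.9995 (-0.0 dB), φ = 1.8°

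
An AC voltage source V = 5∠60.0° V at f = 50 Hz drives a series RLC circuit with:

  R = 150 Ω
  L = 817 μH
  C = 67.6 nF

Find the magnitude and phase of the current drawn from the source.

Step 1 — Angular frequency: ω = 2π·f = 2π·50 = 314.2 rad/s.
Step 2 — Component impedances:
  R: Z = R = 150 Ω
  L: Z = jωL = j·314.2·0.000817 = 0 + j0.2567 Ω
  C: Z = 1/(jωC) = -j/(ω·C) = 0 - j4.709e+04 Ω
Step 3 — Series combination: Z_total = R + L + C = 150 - j4.709e+04 Ω = 4.709e+04∠-89.8° Ω.
Step 4 — Source phasor: V = 5∠60.0° V = 2.5 + j4.33 V.
Step 5 — Ohm's law: I = V / Z_total = (2.5 + j4.33) / (150 - j4.709e+04) = -9.179e-05 + j5.339e-05 A.
Step 6 — Convert to polar: |I| = 0.0001062 A, ∠I = 149.8°.

I = 0.0001062∠149.8° A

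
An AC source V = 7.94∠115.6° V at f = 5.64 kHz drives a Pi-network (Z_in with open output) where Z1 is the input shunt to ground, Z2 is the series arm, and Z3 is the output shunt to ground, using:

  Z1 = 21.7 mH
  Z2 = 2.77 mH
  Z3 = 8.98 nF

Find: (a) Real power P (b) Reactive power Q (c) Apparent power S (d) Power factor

Step 1 — Angular frequency: ω = 2π·f = 2π·5640 = 3.544e+04 rad/s.
Step 2 — Component impedances:
  Z1: Z = jωL = j·3.544e+04·0.0217 = 0 + j769 Ω
  Z2: Z = jωL = j·3.544e+04·0.00277 = 0 + j98.16 Ω
  Z3: Z = 1/(jωC) = -j/(ω·C) = 0 - j3142 Ω
Step 3 — With open output, the series arm Z2 and the output shunt Z3 appear in series to ground: Z2 + Z3 = 0 - j3044 Ω.
Step 4 — Parallel with input shunt Z1: Z_in = Z1 || (Z2 + Z3) = 0 + j1029 Ω = 1029∠90.0° Ω.
Step 5 — Source phasor: V = 7.94∠115.6° V = -3.431 + j7.161 V.
Step 6 — Current: I = V / Z = 0.00696 + j0.003334 A = 0.007717∠25.6° A.
Step 7 — Complex power: S = V·I* = 0 + j0.06127 VA.
Step 8 — Real power: P = Re(S) = 0 W.
Step 9 — Reactive power: Q = Im(S) = 0.06127 VAR.
Step 10 — Apparent power: |S| = 0.06127 VA.
Step 11 — Power factor: PF = P/|S| = 0 (lagging).

(a) P = 0 W  (b) Q = 0.06127 VAR  (c) S = 0.06127 VA  (d) PF = 0 (lagging)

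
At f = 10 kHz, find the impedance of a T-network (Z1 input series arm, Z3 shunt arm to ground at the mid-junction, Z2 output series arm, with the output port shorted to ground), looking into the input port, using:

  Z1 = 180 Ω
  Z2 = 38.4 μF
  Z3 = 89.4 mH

Step 1 — Angular frequency: ω = 2π·f = 2π·1e+04 = 6.283e+04 rad/s.
Step 2 — Component impedances:
  Z1: Z = R = 180 Ω
  Z2: Z = 1/(jωC) = -j/(ω·C) = 0 - j0.4145 Ω
  Z3: Z = jωL = j·6.283e+04·0.0894 = 0 + j5617 Ω
Step 3 — With the output port shorted to ground, the output series arm Z2 runs from the junction to ground; the shunt arm Z3 also runs from the junction to ground. They appear in parallel: Z3 || Z2 = 0 - j0.4145 Ω.
Step 4 — Series with input arm Z1: Z_in = Z1 + (Z3 || Z2) = 180 - j0.4145 Ω = 180∠-0.1° Ω.

Z = 180 - j0.4145 Ω = 180∠-0.1° Ω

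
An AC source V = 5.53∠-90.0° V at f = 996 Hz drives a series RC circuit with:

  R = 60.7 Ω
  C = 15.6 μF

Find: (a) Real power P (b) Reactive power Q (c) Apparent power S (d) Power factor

Step 1 — Angular frequency: ω = 2π·f = 2π·996 = 6258 rad/s.
Step 2 — Component impedances:
  R: Z = R = 60.7 Ω
  C: Z = 1/(jωC) = -j/(ω·C) = 0 - j10.24 Ω
Step 3 — Series combination: Z_total = R + C = 60.7 - j10.24 Ω = 61.56∠-9.6° Ω.
Step 4 — Source phasor: V = 5.53∠-90.0° V = 0 - j5.53 V.
Step 5 — Current: I = V / Z = 0.01495 - j0.08858 A = 0.08983∠-80.4° A.
Step 6 — Complex power: S = V·I* = 0.4899 - j0.08266 VA.
Step 7 — Real power: P = Re(S) = 0.4899 W.
Step 8 — Reactive power: Q = Im(S) = -0.08266 VAR.
Step 9 — Apparent power: |S| = 0.4968 VA.
Step 10 — Power factor: PF = P/|S| = 0.9861 (leading).

(a) P = 0.4899 W  (b) Q = -0.08266 VAR  (c) S = 0.4968 VA  (d) PF = 0.9861 (leading)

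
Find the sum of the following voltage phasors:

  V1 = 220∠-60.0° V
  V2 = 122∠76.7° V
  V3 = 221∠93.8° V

Step 1 — Convert each phasor to rectangular form:
  V1 = 220·(cos(-60.0°) + j·sin(-60.0°)) = 110 - j190.5 V
  V2 = 122·(cos(76.7°) + j·sin(76.7°)) = 28.07 + j118.7 V
  V3 = 221·(cos(93.8°) + j·sin(93.8°)) = -14.65 + j220.5 V
Step 2 — Sum components: V_total = 123.4 + j148.7 V.
Step 3 — Convert to polar: |V_total| = 193.3 V, ∠V_total = 50.3°.

V_total = 193.3∠50.3° V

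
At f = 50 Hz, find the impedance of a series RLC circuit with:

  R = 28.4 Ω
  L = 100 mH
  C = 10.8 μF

Step 1 — Angular frequency: ω = 2π·f = 2π·50 = 314.2 rad/s.
Step 2 — Component impedances:
  R: Z = R = 28.4 Ω
  L: Z = jωL = j·314.2·0.1 = 0 + j31.42 Ω
  C: Z = 1/(jωC) = -j/(ω·C) = 0 - j294.7 Ω
Step 3 — Series combination: Z_total = R + L + C = 28.4 - j263.3 Ω = 264.8∠-83.8° Ω.

Z = 28.4 - j263.3 Ω = 264.8∠-83.8° Ω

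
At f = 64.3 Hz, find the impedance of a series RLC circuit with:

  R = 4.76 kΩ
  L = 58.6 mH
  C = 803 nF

Step 1 — Angular frequency: ω = 2π·f = 2π·64.3 = 404 rad/s.
Step 2 — Component impedances:
  R: Z = R = 4760 Ω
  L: Z = jωL = j·404·0.0586 = 0 + j23.67 Ω
  C: Z = 1/(jωC) = -j/(ω·C) = 0 - j3082 Ω
Step 3 — Series combination: Z_total = R + L + C = 4760 - j3059 Ω = 5658∠-32.7° Ω.

Z = 4760 - j3059 Ω = 5658∠-32.7° Ω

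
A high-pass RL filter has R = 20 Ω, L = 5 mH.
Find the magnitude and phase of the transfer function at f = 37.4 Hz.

Step 1 — Angular frequency: ω = 2π·37.4 = 235 rad/s.
Step 2 — Transfer function: H(jω) = jωL/(R + jωL).
Step 3 — Numerator jωL = j·1.175; denominator R + jωL = 20 + j1.175.
Step 4 — H = 0.003439 + j0.05855.
Step 5 — Magnitude: |H| = 0.05865 (-24.6 dB); phase: φ = 86.6°.

|H| = 0.05865 (-24.6 dB), φ = 86.6°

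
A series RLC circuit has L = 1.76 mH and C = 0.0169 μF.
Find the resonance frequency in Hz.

Step 1 — Resonance condition Im(Z)=0 gives ω₀ = 1/√(LC).
Step 2 — ω₀ = 1/√(0.00176·1.69e-08) = 1.834e+05 rad/s.
Step 3 — f₀ = ω₀/(2π) = 2.918e+04 Hz.

f₀ = 2.918e+04 Hz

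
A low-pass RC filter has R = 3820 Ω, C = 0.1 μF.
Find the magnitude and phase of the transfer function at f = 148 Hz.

Step 1 — Angular frequency: ω = 2π·148 = 929.9 rad/s.
Step 2 — Transfer function: H(jω) = 1/(1 + jωRC).
Step 3 — Denominator: 1 + jωRC = 1 + j·929.9·3820·1e-07 = 1 + j0.3552.
Step 4 — H = 0.888 - j0.3154.
Step 5 — Magnitude: |H| = 0.9423 (-0.5 dB); phase: φ = -19.6°.

|H| = 0.9423 (-0.5 dB), φ = -19.6°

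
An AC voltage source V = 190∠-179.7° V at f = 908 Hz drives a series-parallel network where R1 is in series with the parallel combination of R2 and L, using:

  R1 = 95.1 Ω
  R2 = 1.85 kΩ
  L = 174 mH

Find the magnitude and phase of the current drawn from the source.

Step 1 — Angular frequency: ω = 2π·f = 2π·908 = 5705 rad/s.
Step 2 — Component impedances:
  R1: Z = R = 95.1 Ω
  R2: Z = R = 1850 Ω
  L: Z = jωL = j·5705·0.174 = 0 + j992.7 Ω
Step 3 — Parallel branch: R2 || L = 1/(1/R2 + 1/L) = 413.6 + j770.8 Ω.
Step 4 — Series with R1: Z_total = R1 + (R2 || L) = 508.7 + j770.8 Ω = 923.5∠56.6° Ω.
Step 5 — Source phasor: V = 190∠-179.7° V = -190 - j0.9948 V.
Step 6 — Ohm's law: I = V / Z_total = (-190 - j0.9948) / (508.7 + j770.8) = -0.1142 + j0.1711 A.
Step 7 — Convert to polar: |I| = 0.2057 A, ∠I = 123.7°.

I = 0.2057∠123.7° A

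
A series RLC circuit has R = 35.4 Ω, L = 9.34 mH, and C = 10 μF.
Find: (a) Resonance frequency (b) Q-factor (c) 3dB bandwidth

Step 1 — Resonance: ω₀ = 1/√(LC) = 1/√(0.00934·1e-05) = 3272 rad/s.
Step 2 — f₀ = ω₀/(2π) = 520.8 Hz.
Step 3 — Series Q: Q = ω₀L/R = 3272·0.00934/35.4 = 0.8633.
Step 4 — Bandwidth: Δω = ω₀/Q = 3790 rad/s; BW = Δω/(2π) = 603.2 Hz.

(a) f₀ = 520.8 Hz  (b) Q = 0.8633  (c) BW = 603.2 Hz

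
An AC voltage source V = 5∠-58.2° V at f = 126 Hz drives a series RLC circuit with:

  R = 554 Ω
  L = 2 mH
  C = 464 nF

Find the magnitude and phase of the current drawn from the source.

Step 1 — Angular frequency: ω = 2π·f = 2π·126 = 791.7 rad/s.
Step 2 — Component impedances:
  R: Z = R = 554 Ω
  L: Z = jωL = j·791.7·0.002 = 0 + j1.583 Ω
  C: Z = 1/(jωC) = -j/(ω·C) = 0 - j2722 Ω
Step 3 — Series combination: Z_total = R + L + C = 554 - j2721 Ω = 2777∠-78.5° Ω.
Step 4 — Source phasor: V = 5∠-58.2° V = 2.635 - j4.249 V.
Step 5 — Ohm's law: I = V / Z_total = (2.635 - j4.249) / (554 - j2721) = 0.001689 + j0.0006245 A.
Step 6 — Convert to polar: |I| = 0.001801 A, ∠I = 20.3°.

I = 0.001801∠20.3° A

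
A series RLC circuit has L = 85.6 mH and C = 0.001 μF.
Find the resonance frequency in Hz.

Step 1 — Resonance condition Im(Z)=0 gives ω₀ = 1/√(LC).
Step 2 — ω₀ = 1/√(0.0856·1e-09) = 1.081e+05 rad/s.
Step 3 — f₀ = ω₀/(2π) = 1.72e+04 Hz.

f₀ = 1.72e+04 Hz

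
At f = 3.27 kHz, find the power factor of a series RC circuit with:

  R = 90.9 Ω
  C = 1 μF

Step 1 — Angular frequency: ω = 2π·f = 2π·3270 = 2.055e+04 rad/s.
Step 2 — Component impedances:
  R: Z = R = 90.9 Ω
  C: Z = 1/(jωC) = -j/(ω·C) = 0 - j48.67 Ω
Step 3 — Series combination: Z_total = R + C = 90.9 - j48.67 Ω = 103.1∠-28.2° Ω.
Step 4 — Power factor: PF = cos(φ) = Re(Z)/|Z| = 90.9/103.11 = 0.8816.
Step 5 — Type: Im(Z) = -48.67 ⇒ leading (phase φ = -28.2°).

PF = 0.8816 (leading, φ = -28.2°)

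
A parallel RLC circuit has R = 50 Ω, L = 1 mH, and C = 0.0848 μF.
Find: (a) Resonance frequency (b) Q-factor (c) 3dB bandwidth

Step 1 — Resonance: ω₀ = 1/√(LC) = 1/√(0.001·8.48e-08) = 1.086e+05 rad/s.
Step 2 — f₀ = ω₀/(2π) = 1.728e+04 Hz.
Step 3 — Parallel Q: Q = R/(ω₀L) = 50/(1.086e+05·0.001) = 0.4604.
Step 4 — Bandwidth: Δω = ω₀/Q = 2.358e+05 rad/s; BW = Δω/(2π) = 3.754e+04 Hz.

(a) f₀ = 1.728e+04 Hz  (b) Q = 0.4604  (c) BW = 3.754e+04 Hz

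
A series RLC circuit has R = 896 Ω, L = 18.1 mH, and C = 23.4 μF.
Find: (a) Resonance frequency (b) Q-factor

Step 1 — Resonance condition Im(Z)=0 gives ω₀ = 1/√(LC).
Step 2 — ω₀ = 1/√(0.0181·2.34e-05) = 1537 rad/s.
Step 3 — f₀ = ω₀/(2π) = 244.6 Hz.
Step 4 — Series Q: Q = ω₀L/R = 1537·0.0181/896 = 0.03104.

(a) f₀ = 244.6 Hz  (b) Q = 0.03104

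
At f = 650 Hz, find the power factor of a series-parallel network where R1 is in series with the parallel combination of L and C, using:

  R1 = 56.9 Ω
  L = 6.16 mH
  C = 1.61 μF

Step 1 — Angular frequency: ω = 2π·f = 2π·650 = 4084 rad/s.
Step 2 — Component impedances:
  R1: Z = R = 56.9 Ω
  L: Z = jωL = j·4084·0.00616 = 0 + j25.16 Ω
  C: Z = 1/(jωC) = -j/(ω·C) = 0 - j152.1 Ω
Step 3 — Parallel branch: L || C = 1/(1/L + 1/C) = 0 + j30.14 Ω.
Step 4 — Series with R1: Z_total = R1 + (L || C) = 56.9 + j30.14 Ω = 64.39∠27.9° Ω.
Step 5 — Power factor: PF = cos(φ) = Re(Z)/|Z| = 56.9/64.39 = 0.8837.
Step 6 — Type: Im(Z) = 30.14 ⇒ lagging (phase φ = 27.9°).

PF = 0.8837 (lagging, φ = 27.9°)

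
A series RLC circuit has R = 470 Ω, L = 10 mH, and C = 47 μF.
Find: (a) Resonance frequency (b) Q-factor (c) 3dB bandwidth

Step 1 — Resonance condition Im(Z)=0 gives ω₀ = 1/√(LC).
Step 2 — ω₀ = 1/√(0.01·4.7e-05) = 1459 rad/s.
Step 3 — f₀ = ω₀/(2π) = 232.2 Hz.
Step 4 — Series Q: Q = ω₀L/R = 1459·0.01/470 = 0.03104.
Step 5 — 3dB bandwidth: Δω = ω₀/Q = 4.7e+04 rad/s; BW = Δω/(2π) = 7480 Hz.

(a) f₀ = 232.2 Hz  (b) Q = 0.03104  (c) BW = 7480 Hz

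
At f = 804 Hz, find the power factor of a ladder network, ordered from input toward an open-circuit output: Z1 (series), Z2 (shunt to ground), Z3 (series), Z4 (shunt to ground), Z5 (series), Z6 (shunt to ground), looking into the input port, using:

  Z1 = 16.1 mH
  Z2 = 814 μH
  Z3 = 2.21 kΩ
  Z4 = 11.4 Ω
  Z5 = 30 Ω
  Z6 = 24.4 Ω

Step 1 — Angular frequency: ω = 2π·f = 2π·804 = 5052 rad/s.
Step 2 — Component impedances:
  Z1: Z = jωL = j·5052·0.0161 = 0 + j81.33 Ω
  Z2: Z = jωL = j·5052·0.000814 = 0 + j4.112 Ω
  Z3: Z = R = 2210 Ω
  Z4: Z = R = 11.4 Ω
  Z5: Z = R = 30 Ω
  Z6: Z = R = 24.4 Ω
Step 3 — Ladder network (open output): work backward from the far end, alternating series and parallel combinations. Z_in = 0.007619 + j85.44 Ω = 85.44∠90.0° Ω.
Step 4 — Power factor: PF = cos(φ) = Re(Z)/|Z| = 0.007619/85.44 = 8.917e-05.
Step 5 — Type: Im(Z) = 85.44 ⇒ lagging (phase φ = 90.0°).

PF = 8.917e-05 (lagging, φ = 90.0°)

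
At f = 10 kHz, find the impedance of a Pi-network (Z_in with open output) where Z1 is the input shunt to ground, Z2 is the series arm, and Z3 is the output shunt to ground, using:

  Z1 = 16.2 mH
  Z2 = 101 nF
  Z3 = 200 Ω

Step 1 — Angular frequency: ω = 2π·f = 2π·1e+04 = 6.283e+04 rad/s.
Step 2 — Component impedances:
  Z1: Z = jωL = j·6.283e+04·0.0162 = 0 + j1018 Ω
  Z2: Z = 1/(jωC) = -j/(ω·C) = 0 - j157.6 Ω
  Z3: Z = R = 200 Ω
Step 3 — With open output, the series arm Z2 and the output shunt Z3 appear in series to ground: Z2 + Z3 = 200 - j157.6 Ω.
Step 4 — Parallel with input shunt Z1: Z_in = Z1 || (Z2 + Z3) = 265.6 - j124.7 Ω = 293.4∠-25.1° Ω.

Z = 265.6 - j124.7 Ω = 293.4∠-25.1° Ω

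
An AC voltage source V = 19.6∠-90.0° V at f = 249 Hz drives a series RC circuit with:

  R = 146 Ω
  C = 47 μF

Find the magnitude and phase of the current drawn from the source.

Step 1 — Angular frequency: ω = 2π·f = 2π·249 = 1565 rad/s.
Step 2 — Component impedances:
  R: Z = R = 146 Ω
  C: Z = 1/(jωC) = -j/(ω·C) = 0 - j13.6 Ω
Step 3 — Series combination: Z_total = R + C = 146 - j13.6 Ω = 146.6∠-5.3° Ω.
Step 4 — Source phasor: V = 19.6∠-90.0° V = 0 - j19.6 V.
Step 5 — Ohm's law: I = V / Z_total = (0 - j19.6) / (146 - j13.6) = 0.0124 - j0.1331 A.
Step 6 — Convert to polar: |I| = 0.1337 A, ∠I = -84.7°.

I = 0.1337∠-84.7° A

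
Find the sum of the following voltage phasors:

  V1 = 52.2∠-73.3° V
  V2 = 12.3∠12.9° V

Step 1 — Convert each phasor to rectangular form:
  V1 = 52.2·(cos(-73.3°) + j·sin(-73.3°)) = 15 - j50 V
  V2 = 12.3·(cos(12.9°) + j·sin(12.9°)) = 11.99 + j2.746 V
Step 2 — Sum components: V_total = 26.99 - j47.25 V.
Step 3 — Convert to polar: |V_total| = 54.42 V, ∠V_total = -60.3°.

V_total = 54.42∠-60.3° V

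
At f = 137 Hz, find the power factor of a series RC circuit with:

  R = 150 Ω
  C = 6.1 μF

Step 1 — Angular frequency: ω = 2π·f = 2π·137 = 860.8 rad/s.
Step 2 — Component impedances:
  R: Z = R = 150 Ω
  C: Z = 1/(jωC) = -j/(ω·C) = 0 - j190.4 Ω
Step 3 — Series combination: Z_total = R + C = 150 - j190.4 Ω = 242.4∠-51.8° Ω.
Step 4 — Power factor: PF = cos(φ) = Re(Z)/|Z| = 150/242.4 = 0.6188.
Step 5 — Type: Im(Z) = -190.4 ⇒ leading (phase φ = -51.8°).

PF = 0.6188 (leading, φ = -51.8°)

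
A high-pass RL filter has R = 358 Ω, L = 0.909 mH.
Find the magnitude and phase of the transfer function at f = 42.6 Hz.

Step 1 — Angular frequency: ω = 2π·42.6 = 267.7 rad/s.
Step 2 — Transfer function: H(jω) = jωL/(R + jωL).
Step 3 — Numerator jωL = j·0.2433; denominator R + jωL = 358 + j0.2433.
Step 4 — H = 4.619e-07 + j0.0006796.
Step 5 — Magnitude: |H| = 0.0006796 (-63.4 dB); phase: φ = 90.0°.

|H| = 0.0006796 (-63.4 dB), φ = 90.0°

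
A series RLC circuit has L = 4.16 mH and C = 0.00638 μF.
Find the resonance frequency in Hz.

Step 1 — Resonance condition Im(Z)=0 gives ω₀ = 1/√(LC).
Step 2 — ω₀ = 1/√(0.00416·6.38e-09) = 1.941e+05 rad/s.
Step 3 — f₀ = ω₀/(2π) = 3.089e+04 Hz.

f₀ = 3.089e+04 Hz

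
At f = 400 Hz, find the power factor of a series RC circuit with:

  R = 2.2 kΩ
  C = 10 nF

Step 1 — Angular frequency: ω = 2π·f = 2π·400 = 2513 rad/s.
Step 2 — Component impedances:
  R: Z = R = 2200 Ω
  C: Z = 1/(jωC) = -j/(ω·C) = 0 - j3.979e+04 Ω
Step 3 — Series combination: Z_total = R + C = 2200 - j3.979e+04 Ω = 3.985e+04∠-86.8° Ω.
Step 4 — Power factor: PF = cos(φ) = Re(Z)/|Z| = 2200/3.985e+04 = 0.05521.
Step 5 — Type: Im(Z) = -3.979e+04 ⇒ leading (phase φ = -86.8°).

PF = 0.05521 (leading, φ = -86.8°)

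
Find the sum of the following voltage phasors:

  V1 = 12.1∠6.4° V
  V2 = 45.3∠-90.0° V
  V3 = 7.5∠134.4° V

Step 1 — Convert each phasor to rectangular form:
  V1 = 12.1·(cos(6.4°) + j·sin(6.4°)) = 12.02 + j1.349 V
  V2 = 45.3·(cos(-90.0°) + j·sin(-90.0°)) = 0 - j45.3 V
  V3 = 7.5·(cos(134.4°) + j·sin(134.4°)) = -5.247 + j5.359 V
Step 2 — Sum components: V_total = 6.777 - j38.59 V.
Step 3 — Convert to polar: |V_total| = 39.18 V, ∠V_total = -80.0°.

V_total = 39.18∠-80.0° V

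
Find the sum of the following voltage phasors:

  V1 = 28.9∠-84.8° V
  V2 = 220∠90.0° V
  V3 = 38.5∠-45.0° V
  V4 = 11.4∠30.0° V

Step 1 — Convert each phasor to rectangular form:
  V1 = 28.9·(cos(-84.8°) + j·sin(-84.8°)) = 2.619 - j28.78 V
  V2 = 220·(cos(90.0°) + j·sin(90.0°)) = 0 + j220 V
  V3 = 38.5·(cos(-45.0°) + j·sin(-45.0°)) = 27.22 - j27.22 V
  V4 = 11.4·(cos(30.0°) + j·sin(30.0°)) = 9.873 + j5.7 V
Step 2 — Sum components: V_total = 39.72 + j169.7 V.
Step 3 — Convert to polar: |V_total| = 174.3 V, ∠V_total = 76.8°.

V_total = 174.3∠76.8° V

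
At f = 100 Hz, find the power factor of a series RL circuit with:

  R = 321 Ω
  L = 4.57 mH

Step 1 — Angular frequency: ω = 2π·f = 2π·100 = 628.3 rad/s.
Step 2 — Component impedances:
  R: Z = R = 321 Ω
  L: Z = jωL = j·628.3·0.00457 = 0 + j2.871 Ω
Step 3 — Series combination: Z_total = R + L = 321 + j2.871 Ω = 321∠0.5° Ω.
Step 4 — Power factor: PF = cos(φ) = Re(Z)/|Z| = 321/321 = 1.
Step 5 — Type: Im(Z) = 2.871 ⇒ lagging (phase φ = 0.5°).

PF = 1 (lagging, φ = 0.5°)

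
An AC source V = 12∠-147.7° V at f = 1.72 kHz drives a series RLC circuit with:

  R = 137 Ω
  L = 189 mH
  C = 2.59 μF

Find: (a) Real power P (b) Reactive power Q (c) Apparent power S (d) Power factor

Step 1 — Angular frequency: ω = 2π·f = 2π·1720 = 1.081e+04 rad/s.
Step 2 — Component impedances:
  R: Z = R = 137 Ω
  L: Z = jωL = j·1.081e+04·0.189 = 0 + j2043 Ω
  C: Z = 1/(jωC) = -j/(ω·C) = 0 - j35.73 Ω
Step 3 — Series combination: Z_total = R + L + C = 137 + j2007 Ω = 2011∠86.1° Ω.
Step 4 — Source phasor: V = 12∠-147.7° V = -10.14 - j6.412 V.
Step 5 — Current: I = V / Z = -0.003524 + j0.004814 A = 0.005966∠126.2° A.
Step 6 — Complex power: S = V·I* = 0.004876 + j0.07142 VA.
Step 7 — Real power: P = Re(S) = 0.004876 W.
Step 8 — Reactive power: Q = Im(S) = 0.07142 VAR.
Step 9 — Apparent power: |S| = 0.07159 VA.
Step 10 — Power factor: PF = P/|S| = 0.06811 (lagging).

(a) P = 0.004876 W  (b) Q = 0.07142 VAR  (c) S = 0.07159 VA  (d) PF = 0.06811 (lagging)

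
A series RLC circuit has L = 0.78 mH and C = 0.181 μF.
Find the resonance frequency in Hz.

Step 1 — Resonance condition Im(Z)=0 gives ω₀ = 1/√(LC).
Step 2 — ω₀ = 1/√(0.00078·1.81e-07) = 8.416e+04 rad/s.
Step 3 — f₀ = ω₀/(2π) = 1.339e+04 Hz.

f₀ = 1.339e+04 Hz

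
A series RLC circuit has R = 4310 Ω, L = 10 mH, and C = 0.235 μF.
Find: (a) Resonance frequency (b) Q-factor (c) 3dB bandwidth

Step 1 — Resonance: ω₀ = 1/√(LC) = 1/√(0.01·2.35e-07) = 2.063e+04 rad/s.
Step 2 — f₀ = ω₀/(2π) = 3283 Hz.
Step 3 — Series Q: Q = ω₀L/R = 2.063e+04·0.01/4310 = 0.04786.
Step 4 — Bandwidth: Δω = ω₀/Q = 4.31e+05 rad/s; BW = Δω/(2π) = 6.86e+04 Hz.

(a) f₀ = 3283 Hz  (b) Q = 0.04786  (c) BW = 6.86e+04 Hz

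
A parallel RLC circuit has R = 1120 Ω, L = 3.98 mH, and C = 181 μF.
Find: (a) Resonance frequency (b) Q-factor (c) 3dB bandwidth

Step 1 — Resonance: ω₀ = 1/√(LC) = 1/√(0.00398·0.000181) = 1178 rad/s.
Step 2 — f₀ = ω₀/(2π) = 187.5 Hz.
Step 3 — Parallel Q: Q = R/(ω₀L) = 1120/(1178·0.00398) = 238.8.
Step 4 — Bandwidth: Δω = ω₀/Q = 4.933 rad/s; BW = Δω/(2π) = 0.7851 Hz.

(a) f₀ = 187.5 Hz  (b) Q = 238.8  (c) BW = 0.7851 Hz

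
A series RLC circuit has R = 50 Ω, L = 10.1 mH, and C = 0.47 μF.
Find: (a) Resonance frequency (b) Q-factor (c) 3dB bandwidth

Step 1 — Resonance: ω₀ = 1/√(LC) = 1/√(0.0101·4.7e-07) = 1.451e+04 rad/s.
Step 2 — f₀ = ω₀/(2π) = 2310 Hz.
Step 3 — Series Q: Q = ω₀L/R = 1.451e+04·0.0101/50 = 2.932.
Step 4 — Bandwidth: Δω = ω₀/Q = 4950 rad/s; BW = Δω/(2π) = 787.9 Hz.

(a) f₀ = 2310 Hz  (b) Q = 2.932  (c) BW = 787.9 Hz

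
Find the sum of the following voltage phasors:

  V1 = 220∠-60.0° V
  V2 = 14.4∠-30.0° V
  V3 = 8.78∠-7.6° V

Step 1 — Convert each phasor to rectangular form:
  V1 = 220·(cos(-60.0°) + j·sin(-60.0°)) = 110 - j190.5 V
  V2 = 14.4·(cos(-30.0°) + j·sin(-30.0°)) = 12.47 - j7.2 V
  V3 = 8.78·(cos(-7.6°) + j·sin(-7.6°)) = 8.703 - j1.161 V
Step 2 — Sum components: V_total = 131.2 - j198.9 V.
Step 3 — Convert to polar: |V_total| = 238.2 V, ∠V_total = -56.6°.

V_total = 238.2∠-56.6° V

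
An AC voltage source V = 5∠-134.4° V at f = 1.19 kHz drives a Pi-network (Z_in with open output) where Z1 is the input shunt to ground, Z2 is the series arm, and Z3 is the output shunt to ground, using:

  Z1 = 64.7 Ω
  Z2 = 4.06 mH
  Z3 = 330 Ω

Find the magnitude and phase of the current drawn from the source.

Step 1 — Angular frequency: ω = 2π·f = 2π·1190 = 7477 rad/s.
Step 2 — Component impedances:
  Z1: Z = R = 64.7 Ω
  Z2: Z = jωL = j·7477·0.00406 = 0 + j30.36 Ω
  Z3: Z = R = 330 Ω
Step 3 — With open output, the series arm Z2 and the output shunt Z3 appear in series to ground: Z2 + Z3 = 330 + j30.36 Ω.
Step 4 — Parallel with input shunt Z1: Z_in = Z1 || (Z2 + Z3) = 54.16 + j0.8109 Ω = 54.16∠0.9° Ω.
Step 5 — Source phasor: V = 5∠-134.4° V = -3.498 - j3.572 V.
Step 6 — Ohm's law: I = V / Z_total = (-3.498 - j3.572) / (54.16 + j0.8109) = -0.06557 - j0.06498 A.
Step 7 — Convert to polar: |I| = 0.09231 A, ∠I = -135.3°.

I = 0.09231∠-135.3° A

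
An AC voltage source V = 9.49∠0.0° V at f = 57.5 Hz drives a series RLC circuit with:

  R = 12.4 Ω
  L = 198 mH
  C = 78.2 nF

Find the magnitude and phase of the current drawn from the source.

Step 1 — Angular frequency: ω = 2π·f = 2π·57.5 = 361.3 rad/s.
Step 2 — Component impedances:
  R: Z = R = 12.4 Ω
  L: Z = jωL = j·361.3·0.198 = 0 + j71.53 Ω
  C: Z = 1/(jωC) = -j/(ω·C) = 0 - j3.54e+04 Ω
Step 3 — Series combination: Z_total = R + L + C = 12.4 - j3.532e+04 Ω = 3.532e+04∠-90.0° Ω.
Step 4 — Source phasor: V = 9.49∠0.0° V = 9.49 V.
Step 5 — Ohm's law: I = V / Z_total = (9.49) / (12.4 - j3.532e+04) = 9.431e-08 + j0.0002687 A.
Step 6 — Convert to polar: |I| = 0.0002687 A, ∠I = 90.0°.

I = 0.0002687∠90.0° A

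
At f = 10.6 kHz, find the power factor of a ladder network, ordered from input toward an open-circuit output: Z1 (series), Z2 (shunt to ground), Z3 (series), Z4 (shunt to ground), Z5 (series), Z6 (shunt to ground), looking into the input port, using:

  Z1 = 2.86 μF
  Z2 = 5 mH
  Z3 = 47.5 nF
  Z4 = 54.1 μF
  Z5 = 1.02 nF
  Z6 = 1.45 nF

Step 1 — Angular frequency: ω = 2π·f = 2π·1.06e+04 = 6.66e+04 rad/s.
Step 2 — Component impedances:
  Z1: Z = 1/(jωC) = -j/(ω·C) = 0 - j5.25 Ω
  Z2: Z = jωL = j·6.66e+04·0.005 = 0 + j333 Ω
  Z3: Z = 1/(jωC) = -j/(ω·C) = 0 - j316.1 Ω
  Z4: Z = 1/(jωC) = -j/(ω·C) = 0 - j0.2775 Ω
  Z5: Z = 1/(jωC) = -j/(ω·C) = 0 - j1.472e+04 Ω
  Z6: Z = 1/(jωC) = -j/(ω·C) = 0 - j1.035e+04 Ω
Step 3 — Ladder network (open output): work backward from the far end, alternating series and parallel combinations. Z_in = 0 - j6339 Ω = 6339∠-90.0° Ω.
Step 4 — Power factor: PF = cos(φ) = Re(Z)/|Z| = 0/6339 = 0.
Step 5 — Type: Im(Z) = -6339 ⇒ leading (phase φ = -90.0°).

PF = 0 (leading, φ = -90.0°)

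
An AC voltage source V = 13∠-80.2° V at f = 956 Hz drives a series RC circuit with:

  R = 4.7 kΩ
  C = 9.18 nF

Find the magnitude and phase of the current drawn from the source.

Step 1 — Angular frequency: ω = 2π·f = 2π·956 = 6007 rad/s.
Step 2 — Component impedances:
  R: Z = R = 4700 Ω
  C: Z = 1/(jωC) = -j/(ω·C) = 0 - j1.814e+04 Ω
Step 3 — Series combination: Z_total = R + C = 4700 - j1.814e+04 Ω = 1.873e+04∠-75.5° Ω.
Step 4 — Source phasor: V = 13∠-80.2° V = 2.213 - j12.81 V.
Step 5 — Ohm's law: I = V / Z_total = (2.213 - j12.81) / (4700 - j1.814e+04) = 0.0006916 - j5.721e-05 A.
Step 6 — Convert to polar: |I| = 0.0006939 A, ∠I = -4.7°.

I = 0.0006939∠-4.7° A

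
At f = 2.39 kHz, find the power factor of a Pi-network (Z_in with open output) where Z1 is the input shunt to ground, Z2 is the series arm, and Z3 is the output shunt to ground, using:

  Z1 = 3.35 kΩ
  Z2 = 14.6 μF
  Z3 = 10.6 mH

Step 1 — Angular frequency: ω = 2π·f = 2π·2390 = 1.502e+04 rad/s.
Step 2 — Component impedances:
  Z1: Z = R = 3350 Ω
  Z2: Z = 1/(jωC) = -j/(ω·C) = 0 - j4.561 Ω
  Z3: Z = jωL = j·1.502e+04·0.0106 = 0 + j159.2 Ω
Step 3 — With open output, the series arm Z2 and the output shunt Z3 appear in series to ground: Z2 + Z3 = 0 + j154.6 Ω.
Step 4 — Parallel with input shunt Z1: Z_in = Z1 || (Z2 + Z3) = 7.121 + j154.3 Ω = 154.5∠87.4° Ω.
Step 5 — Power factor: PF = cos(φ) = Re(Z)/|Z| = 7.1211/154.45 = 0.04611.
Step 6 — Type: Im(Z) = 154.3 ⇒ lagging (phase φ = 87.4°).

PF = 0.04611 (lagging, φ = 87.4°)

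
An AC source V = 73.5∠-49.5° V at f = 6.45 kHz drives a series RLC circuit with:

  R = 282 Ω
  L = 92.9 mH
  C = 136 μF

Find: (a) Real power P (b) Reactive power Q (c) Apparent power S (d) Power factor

Step 1 — Angular frequency: ω = 2π·f = 2π·6450 = 4.053e+04 rad/s.
Step 2 — Component impedances:
  R: Z = R = 282 Ω
  L: Z = jωL = j·4.053e+04·0.0929 = 0 + j3765 Ω
  C: Z = 1/(jωC) = -j/(ω·C) = 0 - j0.1814 Ω
Step 3 — Series combination: Z_total = R + L + C = 282 + j3765 Ω = 3775∠85.7° Ω.
Step 4 — Source phasor: V = 73.5∠-49.5° V = 47.73 - j55.89 V.
Step 5 — Current: I = V / Z = -0.01382 - j0.01371 A = 0.01947∠-135.2° A.
Step 6 — Complex power: S = V·I* = 0.1069 + j1.427 VA.
Step 7 — Real power: P = Re(S) = 0.1069 W.
Step 8 — Reactive power: Q = Im(S) = 1.427 VAR.
Step 9 — Apparent power: |S| = 1.431 VA.
Step 10 — Power factor: PF = P/|S| = 0.0747 (lagging).

(a) P = 0.1069 W  (b) Q = 1.427 VAR  (c) S = 1.431 VA  (d) PF = 0.0747 (lagging)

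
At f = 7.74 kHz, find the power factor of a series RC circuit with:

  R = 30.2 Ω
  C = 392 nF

Step 1 — Angular frequency: ω = 2π·f = 2π·7740 = 4.863e+04 rad/s.
Step 2 — Component impedances:
  R: Z = R = 30.2 Ω
  C: Z = 1/(jωC) = -j/(ω·C) = 0 - j52.46 Ω
Step 3 — Series combination: Z_total = R + C = 30.2 - j52.46 Ω = 60.53∠-60.1° Ω.
Step 4 — Power factor: PF = cos(φ) = Re(Z)/|Z| = 30.2/60.53 = 0.4989.
Step 5 — Type: Im(Z) = -52.46 ⇒ leading (phase φ = -60.1°).

PF = 0.4989 (leading, φ = -60.1°)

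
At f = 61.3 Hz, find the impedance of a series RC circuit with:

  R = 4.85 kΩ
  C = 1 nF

Step 1 — Angular frequency: ω = 2π·f = 2π·61.3 = 385.2 rad/s.
Step 2 — Component impedances:
  R: Z = R = 4850 Ω
  C: Z = 1/(jωC) = -j/(ω·C) = 0 - j2.596e+06 Ω
Step 3 — Series combination: Z_total = R + C = 4850 - j2.596e+06 Ω = 2.596e+06∠-89.9° Ω.

Z = 4850 - j2.596e+06 Ω = 2.596e+06∠-89.9° Ω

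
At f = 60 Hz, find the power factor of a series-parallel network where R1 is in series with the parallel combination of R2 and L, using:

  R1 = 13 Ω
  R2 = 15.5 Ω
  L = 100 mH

Step 1 — Angular frequency: ω = 2π·f = 2π·60 = 377 rad/s.
Step 2 — Component impedances:
  R1: Z = R = 13 Ω
  R2: Z = R = 15.5 Ω
  L: Z = jωL = j·377·0.1 = 0 + j37.7 Ω
Step 3 — Parallel branch: R2 || L = 1/(1/R2 + 1/L) = 13.26 + j5.451 Ω.
Step 4 — Series with R1: Z_total = R1 + (R2 || L) = 26.26 + j5.451 Ω = 26.82∠11.7° Ω.
Step 5 — Power factor: PF = cos(φ) = Re(Z)/|Z| = 26.26/26.82 = 0.9791.
Step 6 — Type: Im(Z) = 5.451 ⇒ lagging (phase φ = 11.7°).

PF = 0.9791 (lagging, φ = 11.7°)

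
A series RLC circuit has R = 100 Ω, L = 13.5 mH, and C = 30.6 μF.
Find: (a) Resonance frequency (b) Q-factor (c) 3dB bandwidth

Step 1 — Resonance condition Im(Z)=0 gives ω₀ = 1/√(LC).
Step 2 — ω₀ = 1/√(0.0135·3.06e-05) = 1556 rad/s.
Step 3 — f₀ = ω₀/(2π) = 247.6 Hz.
Step 4 — Series Q: Q = ω₀L/R = 1556·0.0135/100 = 0.21.
Step 5 — 3dB bandwidth: Δω = ω₀/Q = 7407 rad/s; BW = Δω/(2π) = 1179 Hz.

(a) f₀ = 247.6 Hz  (b) Q = 0.21  (c) BW = 1179 Hz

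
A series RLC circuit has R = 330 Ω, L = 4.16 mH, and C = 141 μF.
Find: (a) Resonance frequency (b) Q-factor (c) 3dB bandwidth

Step 1 — Resonance: ω₀ = 1/√(LC) = 1/√(0.00416·0.000141) = 1306 rad/s.
Step 2 — f₀ = ω₀/(2π) = 207.8 Hz.
Step 3 — Series Q: Q = ω₀L/R = 1306·0.00416/330 = 0.01646.
Step 4 — Bandwidth: Δω = ω₀/Q = 7.933e+04 rad/s; BW = Δω/(2π) = 1.263e+04 Hz.

(a) f₀ = 207.8 Hz  (b) Q = 0.01646  (c) BW = 1.263e+04 Hz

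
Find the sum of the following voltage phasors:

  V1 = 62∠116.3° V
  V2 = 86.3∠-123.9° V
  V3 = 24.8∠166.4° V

Step 1 — Convert each phasor to rectangular form:
  V1 = 62·(cos(116.3°) + j·sin(116.3°)) = -27.47 + j55.58 V
  V2 = 86.3·(cos(-123.9°) + j·sin(-123.9°)) = -48.13 - j71.63 V
  V3 = 24.8·(cos(166.4°) + j·sin(166.4°)) = -24.1 + j5.832 V
Step 2 — Sum components: V_total = -99.71 - j10.22 V.
Step 3 — Convert to polar: |V_total| = 100.2 V, ∠V_total = -174.1°.

V_total = 100.2∠-174.1° V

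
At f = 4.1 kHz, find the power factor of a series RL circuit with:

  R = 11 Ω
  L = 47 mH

Step 1 — Angular frequency: ω = 2π·f = 2π·4100 = 2.576e+04 rad/s.
Step 2 — Component impedances:
  R: Z = R = 11 Ω
  L: Z = jωL = j·2.576e+04·0.047 = 0 + j1211 Ω
Step 3 — Series combination: Z_total = R + L = 11 + j1211 Ω = 1211∠89.5° Ω.
Step 4 — Power factor: PF = cos(φ) = Re(Z)/|Z| = 11/1210.8 = 0.009085.
Step 5 — Type: Im(Z) = 1211 ⇒ lagging (phase φ = 89.5°).

PF = 0.009085 (lagging, φ = 89.5°)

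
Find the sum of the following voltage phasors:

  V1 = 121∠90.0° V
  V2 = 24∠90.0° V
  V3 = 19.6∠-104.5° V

Step 1 — Convert each phasor to rectangular form:
  V1 = 121·(cos(90.0°) + j·sin(90.0°)) = 0 + j121 V
  V2 = 24·(cos(90.0°) + j·sin(90.0°)) = 0 + j24 V
  V3 = 19.6·(cos(-104.5°) + j·sin(-104.5°)) = -4.907 - j18.98 V
Step 2 — Sum components: V_total = -4.907 + j126 V.
Step 3 — Convert to polar: |V_total| = 126.1 V, ∠V_total = 92.2°.

V_total = 126.1∠92.2° V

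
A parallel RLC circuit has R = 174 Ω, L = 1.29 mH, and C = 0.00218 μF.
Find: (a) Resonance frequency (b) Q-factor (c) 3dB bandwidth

Step 1 — Resonance: ω₀ = 1/√(LC) = 1/√(0.00129·2.18e-09) = 5.963e+05 rad/s.
Step 2 — f₀ = ω₀/(2π) = 9.491e+04 Hz.
Step 3 — Parallel Q: Q = R/(ω₀L) = 174/(5.963e+05·0.00129) = 0.2262.
Step 4 — Bandwidth: Δω = ω₀/Q = 2.636e+06 rad/s; BW = Δω/(2π) = 4.196e+05 Hz.

(a) f₀ = 9.491e+04 Hz  (b) Q = 0.2262  (c) BW = 4.196e+05 Hz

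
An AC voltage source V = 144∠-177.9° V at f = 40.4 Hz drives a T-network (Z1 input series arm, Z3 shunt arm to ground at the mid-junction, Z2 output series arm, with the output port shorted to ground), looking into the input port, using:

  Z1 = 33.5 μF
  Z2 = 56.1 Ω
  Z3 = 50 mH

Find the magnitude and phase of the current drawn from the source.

Step 1 — Angular frequency: ω = 2π·f = 2π·40.4 = 253.8 rad/s.
Step 2 — Component impedances:
  Z1: Z = 1/(jωC) = -j/(ω·C) = 0 - j117.6 Ω
  Z2: Z = R = 56.1 Ω
  Z3: Z = jωL = j·253.8·0.05 = 0 + j12.69 Ω
Step 3 — With the output port shorted to ground, the output series arm Z2 runs from the junction to ground; the shunt arm Z3 also runs from the junction to ground. They appear in parallel: Z3 || Z2 = 2.732 + j12.07 Ω.
Step 4 — Series with input arm Z1: Z_in = Z1 + (Z3 || Z2) = 2.732 - j105.5 Ω = 105.6∠-88.5° Ω.
Step 5 — Source phasor: V = 144∠-177.9° V = -143.9 - j5.277 V.
Step 6 — Ohm's law: I = V / Z_total = (-143.9 - j5.277) / (2.732 - j105.5) = 0.01469 - j1.364 A.
Step 7 — Convert to polar: |I| = 1.364 A, ∠I = -89.4°.

I = 1.364∠-89.4° A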